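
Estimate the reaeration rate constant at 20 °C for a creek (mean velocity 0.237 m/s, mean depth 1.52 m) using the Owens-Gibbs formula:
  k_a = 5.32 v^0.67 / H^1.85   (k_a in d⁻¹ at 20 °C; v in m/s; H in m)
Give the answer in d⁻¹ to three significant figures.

k_a = 5.32 × 0.237^0.67 / 1.52^1.85 = 5.32 × 0.3811 / 2.170 = 0.9345 d⁻¹.

k_a ≈ 0.935 d⁻¹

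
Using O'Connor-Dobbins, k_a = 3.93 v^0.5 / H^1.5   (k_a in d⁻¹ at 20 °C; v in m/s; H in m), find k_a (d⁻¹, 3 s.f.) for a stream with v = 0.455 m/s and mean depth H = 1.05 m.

k_a ≈ 2.46 d⁻¹

k_a = 3.93 × 0.455^0.5 / 1.05^1.5 = 3.93 × 0.6745 / 1.076 = 2.464 d⁻¹.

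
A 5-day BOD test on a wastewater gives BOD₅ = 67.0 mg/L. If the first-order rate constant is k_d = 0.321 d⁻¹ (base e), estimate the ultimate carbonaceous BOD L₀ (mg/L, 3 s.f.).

L₀ ≈ 83.8 mg/L

BOD₅ = L₀(1 − e^(−5k_d)) ⇒ L₀ = BOD₅ / (1 − e^(−5×0.321))
= 67.0 / (1 − 0.2009) = 67.0 / 0.7991 = 83.84 mg/L.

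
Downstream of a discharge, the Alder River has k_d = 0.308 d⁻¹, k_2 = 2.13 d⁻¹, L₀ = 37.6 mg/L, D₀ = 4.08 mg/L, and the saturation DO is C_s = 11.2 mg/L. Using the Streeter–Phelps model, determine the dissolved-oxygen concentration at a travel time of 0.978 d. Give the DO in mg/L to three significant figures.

k_d L₀/(k_2−k_d) = 0.308×37.6/(2.13−0.308) = 11.58/1.822 = 6.356 mg/L.
e^(−k_d t) = e^(−0.308×0.9780) = 0.7399; e^(−k_2 t) = e^(−2.13×0.9780) = 0.1245.
D = 6.356 × (0.7399 − 0.1245) + 4.08 × 0.1245 = 3.911 + 0.5081 = 4.419 mg/L.
DO = C_s − D = 11.2 − 4.419 = 6.781 mg/L.

DO ≈ 6.78 mg/L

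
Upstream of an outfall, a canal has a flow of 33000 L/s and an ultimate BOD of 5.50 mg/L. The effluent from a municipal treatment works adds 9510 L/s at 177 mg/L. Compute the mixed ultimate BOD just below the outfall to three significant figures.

Flow-weighted mixing: C = (Q_r C_r + Q_w C_w)/(Q_r + Q_w)
= (33000×5.50 + 9510×177)/(33000 + 9510) = 1.865×10^6/42510 = 43.87 mg/L.

43.9 mg/L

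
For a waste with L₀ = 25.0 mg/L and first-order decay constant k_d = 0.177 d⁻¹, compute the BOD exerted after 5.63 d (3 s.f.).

y_t = L₀(1 − e^(−k_d t)) = 25.0 × (1 − e^(−0.177×5.63))
= 25.0 × (1 − 0.3692) = 25.0 × 0.6308 = 15.77 mg/L.

y ≈ 15.8 mg/L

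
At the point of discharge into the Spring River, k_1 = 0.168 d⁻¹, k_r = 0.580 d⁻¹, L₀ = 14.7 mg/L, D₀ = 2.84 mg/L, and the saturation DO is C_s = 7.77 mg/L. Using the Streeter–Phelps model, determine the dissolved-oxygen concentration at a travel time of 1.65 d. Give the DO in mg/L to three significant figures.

k_1 L₀/(k_r−k_1) = 0.168×14.7/(0.580−0.168) = 2.470/0.4120 = 5.994 mg/L.
e^(−k_1 t) = e^(−0.168×1.650) = 0.7579; e^(−k_r t) = e^(−0.580×1.650) = 0.3840.
D = 5.994 × (0.7579 − 0.3840) + 2.84 × 0.3840 = 2.241 + 1.091 = 3.332 mg/L.
DO = C_s − D = 7.77 − 3.332 = 4.438 mg/L.

DO ≈ 4.44 mg/L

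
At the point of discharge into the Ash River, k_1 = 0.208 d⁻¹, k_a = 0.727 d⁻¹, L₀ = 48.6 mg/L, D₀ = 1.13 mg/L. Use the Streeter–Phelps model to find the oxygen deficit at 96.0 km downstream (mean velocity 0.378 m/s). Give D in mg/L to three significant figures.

Travel time t = x/v = 96.0 km / (0.378 m/s) = 96000 m / 0.378 m/s = 254000 s = 2.939 d.
k_1 L₀/(k_a−k_1) = 0.208×48.6/(0.727−0.208) = 10.11/0.5190 = 19.48 mg/L.
e^(−k_1 t) = e^(−0.208×2.939) = 0.5426; e^(−k_a t) = e^(−0.727×2.939) = 0.1180.
D = 19.48 × (0.5426 − 0.1180) + 1.13 × 0.1180 = 8.270 + 0.1334 = 8.403 mg/L.

D ≈ 8.40 mg/L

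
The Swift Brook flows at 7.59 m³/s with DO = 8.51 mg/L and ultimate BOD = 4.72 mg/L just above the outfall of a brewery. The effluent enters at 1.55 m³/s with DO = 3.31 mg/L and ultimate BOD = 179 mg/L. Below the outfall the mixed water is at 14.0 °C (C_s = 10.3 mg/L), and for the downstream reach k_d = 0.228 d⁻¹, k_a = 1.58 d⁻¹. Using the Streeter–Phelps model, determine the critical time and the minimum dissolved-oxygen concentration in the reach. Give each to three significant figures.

Mixed DO = (7.59×8.51 + 1.55×3.31)/(7.59+1.55) = 69.72/9.140 = 7.628 mg/L.
Mixed L₀ = (7.59×4.72 + 1.55×179)/(9.140) = 313.3/9.140 = 34.28 mg/L.
Initial deficit D₀ = C_s − DO₀ = 10.3 − 7.628 = 2.672 mg/L.
t_c = (1/1.352) ln[(1.58/0.228)(1 − 2.672×1.352/(0.228×34.28))] = 0.7396 × ln(3.727) = 0.9730 d.
D_c = (0.228/1.58) × 34.28 × e^(−0.228×0.9730) = 0.1443 × 34.28 × 0.8010 = 3.962 mg/L.
Minimum DO = 10.3 − 3.962 = 6.338 mg/L.

t_c ≈ 0.973 d; minimum DO ≈ 6.34 mg/L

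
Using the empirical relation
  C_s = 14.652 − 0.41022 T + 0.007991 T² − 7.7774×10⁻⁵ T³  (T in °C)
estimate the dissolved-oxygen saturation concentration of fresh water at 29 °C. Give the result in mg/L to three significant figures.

C_s = 14.652 − 0.41022×29 + 0.007991×29² − 7.7774×10⁻⁵×29³ = 7.579 mg/L.

C_s ≈ 7.58 mg/L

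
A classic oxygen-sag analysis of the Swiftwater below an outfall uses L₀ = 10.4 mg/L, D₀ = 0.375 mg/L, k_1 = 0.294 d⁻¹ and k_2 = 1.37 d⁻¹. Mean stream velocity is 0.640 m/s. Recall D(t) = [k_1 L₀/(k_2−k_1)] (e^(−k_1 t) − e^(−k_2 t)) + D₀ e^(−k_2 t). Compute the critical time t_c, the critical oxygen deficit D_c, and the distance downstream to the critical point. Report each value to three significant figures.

t_c = [1/(k_2−k_1)] ln[(k_2/k_1)(1 − D₀(k_2−k_1)/(k_1 L₀))]
= [1/(1.37−0.294)] ln[(1.37/0.294)(1 − 0.375×1.076/(0.294×10.4))]
= (1/1.076) ln[4.660 × 0.8680] = 0.9294 × ln(4.045) = 0.9294 × 1.397 = 1.299 d.
D_c = (k_1/k_2) L₀ e^(−k_1 t_c) = (0.294/1.37) × 10.4 × e^(−0.294×1.299) = 0.2146 × 10.4 × 0.6826 = 1.523 mg/L.
x_c = v t_c = 0.640 m/s × 1.299 d × 86400 s/d = 71820 m ≈ 71.8 km.

t_c ≈ 1.30 d; D_c ≈ 1.52 mg/L; x_c ≈ 71.8 km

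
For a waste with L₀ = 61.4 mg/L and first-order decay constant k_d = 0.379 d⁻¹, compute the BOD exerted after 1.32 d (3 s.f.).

y ≈ 24.2 mg/L

y_t = L₀(1 − e^(−k_d t)) = 61.4 × (1 − e^(−0.379×1.32))
= 61.4 × (1 − 0.6064) = 61.4 × 0.3936 = 24.17 mg/L.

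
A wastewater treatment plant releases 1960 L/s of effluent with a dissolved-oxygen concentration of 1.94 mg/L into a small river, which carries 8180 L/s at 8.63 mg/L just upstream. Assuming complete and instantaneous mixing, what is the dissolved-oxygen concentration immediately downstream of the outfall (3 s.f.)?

7.34 mg/L

Flow-weighted mixing: C = (Q_r C_r + Q_w C_w)/(Q_r + Q_w)
= (8180×8.63 + 1960×1.94)/(8180 + 1960) = 74400/10140 = 7.337 mg/L.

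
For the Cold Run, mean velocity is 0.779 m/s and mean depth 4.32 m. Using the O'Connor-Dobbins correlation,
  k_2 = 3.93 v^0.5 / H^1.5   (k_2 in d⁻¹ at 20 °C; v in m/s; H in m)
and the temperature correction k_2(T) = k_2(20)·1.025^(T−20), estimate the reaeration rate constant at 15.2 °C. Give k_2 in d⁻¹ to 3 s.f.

k_2 ≈ 0.343 d⁻¹

k_2(20) = 3.93 × 0.779^0.5 / 4.32^1.5 = 3.93 × 0.8826 / 8.979 = 0.3863 d⁻¹.
k_2(15.2) = 0.3863 × 1.025^(15.2−20) = 0.3863 × 0.8882 = 0.3431 d⁻¹.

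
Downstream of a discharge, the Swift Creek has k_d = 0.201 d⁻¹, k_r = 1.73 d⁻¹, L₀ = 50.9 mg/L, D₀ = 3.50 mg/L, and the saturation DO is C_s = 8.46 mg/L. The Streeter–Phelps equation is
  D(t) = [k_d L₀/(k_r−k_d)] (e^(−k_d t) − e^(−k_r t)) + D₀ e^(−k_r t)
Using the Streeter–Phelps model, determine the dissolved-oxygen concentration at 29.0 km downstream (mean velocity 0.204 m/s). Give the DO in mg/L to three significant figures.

Travel time t = x/v = 29.0 km / (0.204 m/s) = 29000 m / 0.204 m/s = 142200 s = 1.645 d.
k_d L₀/(k_r−k_d) = 0.201×50.9/(1.73−0.201) = 10.23/1.529 = 6.691 mg/L.
e^(−k_d t) = e^(−0.201×1.645) = 0.7184; e^(−k_r t) = e^(−1.73×1.645) = 0.05805.
D = 6.691 × (0.7184 − 0.05805) + 3.50 × 0.05805 = 4.419 + 0.2032 = 4.622 mg/L.
DO = C_s − D = 8.46 − 4.622 = 3.838 mg/L.

DO ≈ 3.84 mg/L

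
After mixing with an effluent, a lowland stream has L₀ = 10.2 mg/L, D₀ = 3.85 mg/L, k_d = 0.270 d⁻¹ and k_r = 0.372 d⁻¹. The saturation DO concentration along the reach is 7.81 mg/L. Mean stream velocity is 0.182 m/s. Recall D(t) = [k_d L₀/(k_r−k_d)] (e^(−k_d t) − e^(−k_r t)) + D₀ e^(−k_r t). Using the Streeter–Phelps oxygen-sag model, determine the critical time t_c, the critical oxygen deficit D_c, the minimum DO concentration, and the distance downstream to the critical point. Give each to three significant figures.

With k_r/k_d = 1.378 and 1 − D₀(k_r−k_d)/(k_d L₀) = 0.8574,
t_c = ln(1.378 × 0.8574) / (0.372 − 0.270) = ln(1.181) / 0.1020 = 0.1666/0.1020 = 1.634 d.
L(t_c) = L₀ e^(−k_d t_c) = 10.2 × 0.6433 = 6.562 mg/L, and at the critical point k_r D_c = k_d L, so D_c = (0.270/0.372) × 6.562 = 4.763 mg/L.
Minimum DO = C_s − D_c = 7.81 − 4.763 = 3.047 mg/L.
x_c = v t_c = 0.182 m/s × 1.634 d × 86400 s/d = 25690 m ≈ 25.7 km.

t_c ≈ 1.63 d; D_c ≈ 4.76 mg/L; min DO ≈ 3.05 mg/L; x_c ≈ 25.7 km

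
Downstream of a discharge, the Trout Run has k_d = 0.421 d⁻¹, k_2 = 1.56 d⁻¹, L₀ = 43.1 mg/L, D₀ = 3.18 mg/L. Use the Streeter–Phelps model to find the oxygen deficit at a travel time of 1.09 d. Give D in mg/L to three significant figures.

k_d L₀/(k_2−k_d) = 0.421×43.1/(1.56−0.421) = 18.15/1.139 = 15.93 mg/L.
e^(−k_d t) = e^(−0.421×1.090) = 0.6320; e^(−k_2 t) = e^(−1.56×1.090) = 0.1826.
D = 15.93 × (0.6320 − 0.1826) + 3.18 × 0.1826 = 7.159 + 0.5807 = 7.740 mg/L.

D ≈ 7.74 mg/L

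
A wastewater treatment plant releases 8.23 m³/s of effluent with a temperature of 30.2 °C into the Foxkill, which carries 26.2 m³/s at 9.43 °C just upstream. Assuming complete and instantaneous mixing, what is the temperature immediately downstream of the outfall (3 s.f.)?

Flow-weighted mixing: C = (Q_r C_r + Q_w C_w)/(Q_r + Q_w)
= (26.2×9.43 + 8.23×30.2)/(26.2 + 8.23) = 495.6/34.43 = 14.39 °C.

14.4 °C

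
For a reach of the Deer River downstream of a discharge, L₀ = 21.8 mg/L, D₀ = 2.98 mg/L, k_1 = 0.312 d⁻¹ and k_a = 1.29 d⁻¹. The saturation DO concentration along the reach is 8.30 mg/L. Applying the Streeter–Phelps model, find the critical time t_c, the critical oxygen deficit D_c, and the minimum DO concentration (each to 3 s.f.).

t_c ≈ 0.879 d; D_c ≈ 4.01 mg/L; min DO ≈ 4.29 mg/L

t_c = [1/(k_a−k_1)] ln[(k_a/k_1)(1 − D₀(k_a−k_1)/(k_1 L₀))]
= [1/(1.29−0.312)] ln[(1.29/0.312)(1 − 2.98×0.9780/(0.312×21.8))]
= (1/0.9780) ln[4.135 × 0.5715] = 1.022 × ln(2.363) = 1.022 × 0.8599 = 0.8793 d.
L(t_c) = L₀ e^(−k_1 t_c) = 21.8 × 0.7601 = 16.57 mg/L, and at the critical point k_a D_c = k_1 L, so D_c = (0.312/1.29) × 16.57 = 4.008 mg/L.
Minimum DO = C_s − D_c = 8.30 − 4.008 = 4.292 mg/L.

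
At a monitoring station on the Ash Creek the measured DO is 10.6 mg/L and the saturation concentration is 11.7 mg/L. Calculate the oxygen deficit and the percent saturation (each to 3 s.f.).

D = C_s − C = 11.7 − 10.6 = 1.10 mg/L.
% saturation = 10.6/11.7 × 100 = 90.6 %.

D ≈ 1.10 mg/L; 90.6 % saturation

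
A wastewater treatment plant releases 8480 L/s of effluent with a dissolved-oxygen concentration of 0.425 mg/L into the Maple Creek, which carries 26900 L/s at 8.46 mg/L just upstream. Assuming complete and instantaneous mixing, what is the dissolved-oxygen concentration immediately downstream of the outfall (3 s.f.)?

6.53 mg/L

Flow-weighted mixing: C = (Q_r C_r + Q_w C_w)/(Q_r + Q_w)
= (26900×8.46 + 8480×0.425)/(26900 + 8480) = 231200/35380 = 6.534 mg/L.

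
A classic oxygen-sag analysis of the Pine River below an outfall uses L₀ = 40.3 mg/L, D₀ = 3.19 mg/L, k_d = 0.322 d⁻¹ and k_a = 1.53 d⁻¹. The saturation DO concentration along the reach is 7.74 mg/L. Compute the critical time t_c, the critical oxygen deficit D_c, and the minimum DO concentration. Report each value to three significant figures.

With k_a/k_d = 4.752 and 1 − D₀(k_a−k_d)/(k_d L₀) = 0.7030,
t_c = ln(4.752 × 0.7030) / (1.53 − 0.322) = ln(3.341) / 1.208 = 1.206/1.208 = 0.9985 d.
L(t_c) = L₀ e^(−k_d t_c) = 40.3 × 0.7251 = 29.22 mg/L, and at the critical point k_a D_c = k_d L, so D_c = (0.322/1.53) × 29.22 = 6.150 mg/L.
Minimum DO = C_s − D_c = 7.74 − 6.150 = 1.590 mg/L.

t_c ≈ 0.998 d; D_c ≈ 6.15 mg/L; min DO ≈ 1.59 mg/L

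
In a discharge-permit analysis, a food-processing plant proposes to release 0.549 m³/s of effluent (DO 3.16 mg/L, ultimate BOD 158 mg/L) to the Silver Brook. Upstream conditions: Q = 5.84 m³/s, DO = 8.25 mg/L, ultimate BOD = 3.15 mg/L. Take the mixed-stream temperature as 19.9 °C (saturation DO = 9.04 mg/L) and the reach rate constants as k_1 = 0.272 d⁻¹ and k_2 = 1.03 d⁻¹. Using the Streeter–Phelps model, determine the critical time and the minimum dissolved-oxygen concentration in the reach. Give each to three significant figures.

Mixed DO = (5.84×8.25 + 0.549×3.16)/(5.84+0.549) = 49.91/6.389 = 7.813 mg/L.
Mixed L₀ = (5.84×3.15 + 0.549×158)/(6.389) = 105.1/6.389 = 16.46 mg/L.
Initial deficit D₀ = C_s − DO₀ = 9.04 − 7.813 = 1.227 mg/L.
t_c = (1/0.7580) ln[(1.03/0.272)(1 − 1.227×0.7580/(0.272×16.46))] = 1.319 × ln(3.000) = 1.449 d.
D_c = (0.272/1.03) × 16.46 × e^(−0.272×1.449) = 0.2641 × 16.46 × 0.6742 = 2.930 mg/L.
Minimum DO = 9.04 − 2.930 = 6.110 mg/L.

t_c ≈ 1.45 d; minimum DO ≈ 6.11 mg/L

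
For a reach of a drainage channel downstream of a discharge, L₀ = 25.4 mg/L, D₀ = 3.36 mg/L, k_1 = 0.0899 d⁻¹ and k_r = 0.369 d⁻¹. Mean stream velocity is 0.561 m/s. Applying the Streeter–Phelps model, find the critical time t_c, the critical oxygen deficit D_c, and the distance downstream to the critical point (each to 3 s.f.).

At the critical point dD/dt = 0, so k_1 L₀ e^(−k_1 t) = k_r D. Substituting D(t) from the Streeter–Phelps equation and solving for t gives
t_c = ln[(k_r/k_1)(1 − D₀(k_r−k_1)/(k_1 L₀))] / (k_r−k_1).
Here k_r−k_1 = 0.2791 d⁻¹ and 1 − D₀(k_r−k_1)/(k_1 L₀) = 1 − 3.36×0.2791/(0.0899×25.4) = 0.5893, so
t_c = ln(4.105 × 0.5893) / 0.2791 = 0.8833 / 0.2791 = 3.165 d.
D_c = (k_1/k_r) L₀ e^(−k_1 t_c) = (0.0899/0.369) × 25.4 × e^(−0.0899×3.165) = 0.2436 × 25.4 × 0.7524 = 4.656 mg/L.
x_c = v t_c = 0.561 m/s × 3.165 d × 86400 s/d = 153400 m ≈ 153 km.

t_c ≈ 3.16 d; D_c ≈ 4.66 mg/L; x_c ≈ 153 km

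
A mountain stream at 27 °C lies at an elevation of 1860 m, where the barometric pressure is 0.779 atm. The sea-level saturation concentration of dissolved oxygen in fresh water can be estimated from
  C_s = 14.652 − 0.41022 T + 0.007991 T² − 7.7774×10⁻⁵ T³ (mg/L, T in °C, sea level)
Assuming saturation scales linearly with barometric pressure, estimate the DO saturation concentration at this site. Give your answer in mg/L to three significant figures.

At sea level: C_s = 14.652 − 0.41022×27 + 0.007991×27² − 7.7774×10⁻⁵×27³ = 7.871 mg/L.
Pressure correction: C_s' = 7.871 × 0.779 = 6.131 mg/L.

C_s ≈ 6.13 mg/L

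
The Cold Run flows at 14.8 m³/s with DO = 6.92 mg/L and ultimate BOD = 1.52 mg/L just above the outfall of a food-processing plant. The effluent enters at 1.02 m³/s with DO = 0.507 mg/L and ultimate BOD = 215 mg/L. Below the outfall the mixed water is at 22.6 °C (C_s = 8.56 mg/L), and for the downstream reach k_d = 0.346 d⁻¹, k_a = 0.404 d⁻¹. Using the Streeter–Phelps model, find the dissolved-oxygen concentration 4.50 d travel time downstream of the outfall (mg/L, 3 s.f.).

DO ≈ 3.81 mg/L

Mixed DO = (14.8×6.92 + 1.02×0.507)/(14.8+1.02) = 102.9/15.82 = 6.507 mg/L.
Mixed L₀ = (14.8×1.52 + 1.02×215)/(15.82) = 241.8/15.82 = 15.28 mg/L.
Initial deficit D₀ = C_s − DO₀ = 8.56 − 6.507 = 2.053 mg/L.
D(4.50) = [0.346×15.28/(0.404−0.346)](e^(−0.346×4.50) − e^(−0.404×4.50)) + 2.053 e^(−0.404×4.50)
= 91.18 × (0.2108 − 0.1624) + 2.053 × 0.1624 = 4.748 mg/L.
DO = 8.56 − 4.748 = 3.812 mg/L.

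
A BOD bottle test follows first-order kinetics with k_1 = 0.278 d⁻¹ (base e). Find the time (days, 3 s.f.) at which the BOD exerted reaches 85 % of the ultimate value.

t ≈ 6.82 d

y/L₀ = 1 − e^(−k_1 t) = 0.85 ⇒ e^(−k_1 t) = 0.150
t = −ln(0.150) / 0.278 = 1.897 / 0.278 = 6.824 d.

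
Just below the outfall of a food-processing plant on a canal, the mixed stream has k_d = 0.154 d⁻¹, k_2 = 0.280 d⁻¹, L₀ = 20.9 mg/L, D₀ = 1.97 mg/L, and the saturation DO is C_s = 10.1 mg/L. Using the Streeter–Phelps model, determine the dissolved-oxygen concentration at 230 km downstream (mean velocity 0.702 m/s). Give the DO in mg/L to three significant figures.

Travel time t = x/v = 230 km / (0.702 m/s) = 230000 m / 0.702 m/s = 327600 s = 3.792 d.
k_d L₀/(k_2−k_d) = 0.154×20.9/(0.280−0.154) = 3.219/0.1260 = 25.54 mg/L.
e^(−k_d t) = e^(−0.154×3.792) = 0.5577; e^(−k_2 t) = e^(−0.280×3.792) = 0.3458.
D = 25.54 × (0.5577 − 0.3458) + 1.97 × 0.3458 = 5.411 + 0.6813 = 6.093 mg/L.
DO = C_s − D = 10.1 − 6.093 = 4.007 mg/L.

DO ≈ 4.01 mg/L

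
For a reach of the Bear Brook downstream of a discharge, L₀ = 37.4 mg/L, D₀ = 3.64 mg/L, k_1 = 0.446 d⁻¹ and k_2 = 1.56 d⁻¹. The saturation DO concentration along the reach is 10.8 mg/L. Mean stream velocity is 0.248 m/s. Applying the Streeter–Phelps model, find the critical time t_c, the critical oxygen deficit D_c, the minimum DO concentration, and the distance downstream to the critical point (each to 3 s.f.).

t_c ≈ 0.874 d; D_c ≈ 7.24 mg/L; min DO ≈ 3.56 mg/L; x_c ≈ 18.7 km

With k_2/k_1 = 3.498 and 1 − D₀(k_2−k_1)/(k_1 L₀) = 0.7569,
t_c = ln(3.498 × 0.7569) / (1.56 − 0.446) = ln(2.647) / 1.114 = 0.9736/1.114 = 0.8740 d.
L(t_c) = L₀ e^(−k_1 t_c) = 37.4 × 0.6772 = 25.33 mg/L, and at the critical point k_2 D_c = k_1 L, so D_c = (0.446/1.56) × 25.33 = 7.241 mg/L.
Minimum DO = C_s − D_c = 10.8 − 7.241 = 3.559 mg/L.
x_c = v t_c = 0.248 m/s × 0.8740 d × 86400 s/d = 18730 m ≈ 18.7 km.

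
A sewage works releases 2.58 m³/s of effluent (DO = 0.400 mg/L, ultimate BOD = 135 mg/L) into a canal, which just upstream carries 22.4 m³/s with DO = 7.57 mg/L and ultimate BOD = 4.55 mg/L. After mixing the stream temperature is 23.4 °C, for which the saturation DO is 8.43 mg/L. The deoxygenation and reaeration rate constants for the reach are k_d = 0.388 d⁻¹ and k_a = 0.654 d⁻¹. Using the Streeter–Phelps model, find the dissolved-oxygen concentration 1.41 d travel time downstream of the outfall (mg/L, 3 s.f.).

Mixed DO = (22.4×7.57 + 2.58×0.400)/(22.4+2.58) = 170.6/24.98 = 6.829 mg/L.
Mixed L₀ = (22.4×4.55 + 2.58×135)/(24.98) = 450.2/24.98 = 18.02 mg/L.
Initial deficit D₀ = C_s − DO₀ = 8.43 − 6.829 = 1.601 mg/L.
D(1.41) = [0.388×18.02/(0.654−0.388)](e^(−0.388×1.41) − e^(−0.654×1.41)) + 1.601 e^(−0.654×1.41)
= 26.29 × (0.5786 − 0.3977) + 1.601 × 0.3977 = 5.394 mg/L.
DO = 8.43 − 5.394 = 3.036 mg/L.

DO ≈ 3.04 mg/L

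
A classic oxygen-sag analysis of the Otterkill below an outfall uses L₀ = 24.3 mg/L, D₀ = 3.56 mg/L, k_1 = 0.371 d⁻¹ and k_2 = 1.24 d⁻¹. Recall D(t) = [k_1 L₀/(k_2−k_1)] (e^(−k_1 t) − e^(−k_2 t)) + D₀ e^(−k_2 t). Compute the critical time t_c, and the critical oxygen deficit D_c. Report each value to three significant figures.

At the critical point dD/dt = 0, so k_1 L₀ e^(−k_1 t) = k_2 D. Substituting D(t) from the Streeter–Phelps equation and solving for t gives
t_c = ln[(k_2/k_1)(1 − D₀(k_2−k_1)/(k_1 L₀))] / (k_2−k_1).
Here k_2−k_1 = 0.8690 d⁻¹ and 1 − D₀(k_2−k_1)/(k_1 L₀) = 1 − 3.56×0.8690/(0.371×24.3) = 0.6568, so
t_c = ln(3.342 × 0.6568) / 0.8690 = 0.7864 / 0.8690 = 0.9049 d.
L(t_c) = L₀ e^(−k_1 t_c) = 24.3 × 0.7148 = 17.37 mg/L, and at the critical point k_2 D_c = k_1 L, so D_c = (0.371/1.24) × 17.37 = 5.197 mg/L.

t_c ≈ 0.905 d; D_c ≈ 5.20 mg/L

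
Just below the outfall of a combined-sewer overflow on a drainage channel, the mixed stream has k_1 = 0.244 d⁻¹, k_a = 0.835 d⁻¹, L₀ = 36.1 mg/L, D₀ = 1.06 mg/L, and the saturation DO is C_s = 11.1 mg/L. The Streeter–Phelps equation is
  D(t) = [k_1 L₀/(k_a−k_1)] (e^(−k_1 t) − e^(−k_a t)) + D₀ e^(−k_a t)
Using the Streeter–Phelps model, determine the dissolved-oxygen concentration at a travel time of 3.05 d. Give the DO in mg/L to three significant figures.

k_1 L₀/(k_a−k_1) = 0.244×36.1/(0.835−0.244) = 8.808/0.5910 = 14.90 mg/L.
e^(−k_1 t) = e^(−0.244×3.050) = 0.4751; e^(−k_a t) = e^(−0.835×3.050) = 0.07834.
D = 14.90 × (0.4751 − 0.07834) + 1.06 × 0.07834 = 5.914 + 0.08304 = 5.997 mg/L.
DO = C_s − D = 11.1 − 5.997 = 5.103 mg/L.

DO ≈ 5.10 mg/L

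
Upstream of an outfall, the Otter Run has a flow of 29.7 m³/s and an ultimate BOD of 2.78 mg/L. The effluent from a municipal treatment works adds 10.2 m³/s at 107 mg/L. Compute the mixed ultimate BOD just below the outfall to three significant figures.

29.4 mg/L

Flow-weighted mixing: C = (Q_r C_r + Q_w C_w)/(Q_r + Q_w)
= (29.7×2.78 + 10.2×107)/(29.7 + 10.2) = 1174/39.90 = 29.42 mg/L.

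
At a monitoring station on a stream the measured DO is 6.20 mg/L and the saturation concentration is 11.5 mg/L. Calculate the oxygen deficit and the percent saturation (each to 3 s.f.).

D ≈ 5.30 mg/L; 53.9 % saturation

D = C_s − C = 11.5 − 6.20 = 5.30 mg/L.
% saturation = 6.20/11.5 × 100 = 53.9 %.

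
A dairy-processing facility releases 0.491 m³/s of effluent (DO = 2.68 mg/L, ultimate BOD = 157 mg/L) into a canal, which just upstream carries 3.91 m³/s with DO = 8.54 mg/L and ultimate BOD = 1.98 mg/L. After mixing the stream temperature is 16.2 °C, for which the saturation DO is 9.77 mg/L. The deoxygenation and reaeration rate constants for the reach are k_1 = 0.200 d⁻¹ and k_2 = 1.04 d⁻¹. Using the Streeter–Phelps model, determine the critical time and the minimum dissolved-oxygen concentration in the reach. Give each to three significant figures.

t_c ≈ 1.33 d; minimum DO ≈ 6.93 mg/L

Mixed DO = (3.91×8.54 + 0.491×2.68)/(3.91+0.491) = 34.71/4.401 = 7.886 mg/L.
Mixed L₀ = (3.91×1.98 + 0.491×157)/(4.401) = 84.83/4.401 = 19.27 mg/L.
Initial deficit D₀ = C_s − DO₀ = 9.77 − 7.886 = 1.884 mg/L.
t_c = (1/0.8400) ln[(1.04/0.200)(1 − 1.884×0.8400/(0.200×19.27))] = 1.190 × ln(3.066) = 1.334 d.
D_c = (0.200/1.04) × 19.27 × e^(−0.200×1.334) = 0.1923 × 19.27 × 0.7659 = 2.839 mg/L.
Minimum DO = 9.77 − 2.839 = 6.931 mg/L.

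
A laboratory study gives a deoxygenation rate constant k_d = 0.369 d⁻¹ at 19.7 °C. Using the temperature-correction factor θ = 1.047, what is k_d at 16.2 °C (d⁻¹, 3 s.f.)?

k_d ≈ 0.314 d⁻¹

k_d(T₂) = k_d(T₁) · θ^(T₂−T₁) = 0.369 × 1.047^(16.2−19.7)
= 0.369 × 1.047^-3.50 = 0.369 × 0.8515 = 0.3142 d⁻¹.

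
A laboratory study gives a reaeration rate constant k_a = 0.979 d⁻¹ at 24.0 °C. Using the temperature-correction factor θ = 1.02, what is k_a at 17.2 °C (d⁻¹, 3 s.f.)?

k_a ≈ 0.856 d⁻¹

k_a(T₂) = k_a(T₁) · θ^(T₂−T₁) = 0.979 × 1.02^(17.2−24.0)
= 0.979 × 1.02^-6.80 = 0.979 × 0.8740 = 0.8557 d⁻¹.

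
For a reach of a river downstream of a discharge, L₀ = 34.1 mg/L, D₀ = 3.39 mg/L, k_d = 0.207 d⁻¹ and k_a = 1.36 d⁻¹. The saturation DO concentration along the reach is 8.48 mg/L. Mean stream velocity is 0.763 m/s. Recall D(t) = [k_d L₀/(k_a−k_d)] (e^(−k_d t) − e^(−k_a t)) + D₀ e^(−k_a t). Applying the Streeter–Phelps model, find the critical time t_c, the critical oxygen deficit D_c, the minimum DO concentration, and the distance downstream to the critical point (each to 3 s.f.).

t_c ≈ 0.933 d; D_c ≈ 4.28 mg/L; min DO ≈ 4.20 mg/L; x_c ≈ 61.5 km

t_c = [1/(k_a−k_d)] ln[(k_a/k_d)(1 − D₀(k_a−k_d)/(k_d L₀))]
= [1/(1.36−0.207)] ln[(1.36/0.207)(1 − 3.39×1.153/(0.207×34.1))]
= (1/1.153) ln[6.570 × 0.4463] = 0.8673 × ln(2.932) = 0.8673 × 1.076 = 0.9329 d.
L(t_c) = L₀ e^(−k_d t_c) = 34.1 × 0.8244 = 28.11 mg/L, and at the critical point k_a D_c = k_d L, so D_c = (0.207/1.36) × 28.11 = 4.279 mg/L.
Minimum DO = C_s − D_c = 8.48 − 4.279 = 4.201 mg/L.
x_c = v t_c = 0.763 m/s × 0.9329 d × 86400 s/d = 61500 m ≈ 61.5 km.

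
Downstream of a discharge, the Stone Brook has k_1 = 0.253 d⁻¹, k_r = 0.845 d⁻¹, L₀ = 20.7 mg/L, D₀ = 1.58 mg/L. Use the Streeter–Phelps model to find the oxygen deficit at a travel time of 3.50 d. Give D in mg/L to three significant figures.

k_1 L₀/(k_r−k_1) = 0.253×20.7/(0.845−0.253) = 5.237/0.5920 = 8.846 mg/L.
e^(−k_1 t) = e^(−0.253×3.500) = 0.4125; e^(−k_r t) = e^(−0.845×3.500) = 0.05195.
D = 8.846 × (0.4125 − 0.05195) + 1.58 × 0.05195 = 3.190 + 0.08208 = 3.272 mg/L.

D ≈ 3.27 mg/L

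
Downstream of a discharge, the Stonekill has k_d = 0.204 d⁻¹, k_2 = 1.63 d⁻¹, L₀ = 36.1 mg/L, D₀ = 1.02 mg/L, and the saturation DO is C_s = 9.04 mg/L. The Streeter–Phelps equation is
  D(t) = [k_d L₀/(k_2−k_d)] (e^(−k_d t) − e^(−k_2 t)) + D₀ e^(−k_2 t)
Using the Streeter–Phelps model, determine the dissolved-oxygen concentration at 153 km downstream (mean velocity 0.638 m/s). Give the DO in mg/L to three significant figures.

DO ≈ 6.15 mg/L

Travel time t = x/v = 153 km / (0.638 m/s) = 153000 m / 0.638 m/s = 239800 s = 2.776 d.
k_d L₀/(k_2−k_d) = 0.204×36.1/(1.63−0.204) = 7.364/1.426 = 5.164 mg/L.
e^(−k_d t) = e^(−0.204×2.776) = 0.5677; e^(−k_2 t) = e^(−1.63×2.776) = 0.01084.
D = 5.164 × (0.5677 − 0.01084) + 1.02 × 0.01084 = 2.876 + 0.01106 = 2.887 mg/L.
DO = C_s − D = 9.04 − 2.887 = 6.153 mg/L.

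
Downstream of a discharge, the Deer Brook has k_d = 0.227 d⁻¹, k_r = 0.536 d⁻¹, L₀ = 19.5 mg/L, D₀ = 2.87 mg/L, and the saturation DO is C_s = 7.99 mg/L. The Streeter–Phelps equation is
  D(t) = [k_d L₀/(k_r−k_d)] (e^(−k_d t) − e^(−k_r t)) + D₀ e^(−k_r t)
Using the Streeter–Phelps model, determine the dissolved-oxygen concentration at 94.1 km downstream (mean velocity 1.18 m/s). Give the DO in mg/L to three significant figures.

DO ≈ 3.36 mg/L

Travel time t = x/v = 94.1 km / (1.18 m/s) = 94100 m / 1.18 m/s = 79750 s = 0.9230 d.
k_d L₀/(k_r−k_d) = 0.227×19.5/(0.536−0.227) = 4.426/0.3090 = 14.33 mg/L.
e^(−k_d t) = e^(−0.227×0.9230) = 0.8110; e^(−k_r t) = e^(−0.536×0.9230) = 0.6097.
D = 14.33 × (0.8110 − 0.6097) + 2.87 × 0.6097 = 2.883 + 1.750 = 4.633 mg/L.
DO = C_s − D = 7.99 − 4.633 = 3.357 mg/L.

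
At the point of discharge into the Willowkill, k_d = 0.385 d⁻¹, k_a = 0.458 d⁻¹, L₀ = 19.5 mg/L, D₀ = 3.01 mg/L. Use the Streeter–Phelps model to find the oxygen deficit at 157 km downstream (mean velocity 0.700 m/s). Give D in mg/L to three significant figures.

Travel time t = x/v = 157 km / (0.700 m/s) = 157000 m / 0.700 m/s = 224300 s = 2.596 d.
k_d L₀/(k_a−k_d) = 0.385×19.5/(0.458−0.385) = 7.508/0.07300 = 102.8 mg/L.
e^(−k_d t) = e^(−0.385×2.596) = 0.3681; e^(−k_a t) = e^(−0.458×2.596) = 0.3045.
D = 102.8 × (0.3681 − 0.3045) + 3.01 × 0.3045 = 6.535 + 0.9167 = 7.452 mg/L.

D ≈ 7.45 mg/L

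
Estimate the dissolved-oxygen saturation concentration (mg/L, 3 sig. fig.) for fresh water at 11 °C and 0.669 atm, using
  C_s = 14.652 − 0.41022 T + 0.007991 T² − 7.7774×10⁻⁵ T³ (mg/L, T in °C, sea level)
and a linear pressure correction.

C_s ≈ 7.36 mg/L

At sea level: C_s = 14.652 − 0.41022×11 + 0.007991×11² − 7.7774×10⁻⁵×11³ = 11.00 mg/L.
Pressure correction: C_s' = 11.00 × 0.669 = 7.361 mg/L.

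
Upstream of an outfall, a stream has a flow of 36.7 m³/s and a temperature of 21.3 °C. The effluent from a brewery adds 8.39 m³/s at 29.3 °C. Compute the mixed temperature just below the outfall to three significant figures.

Flow-weighted mixing: C = (Q_r C_r + Q_w C_w)/(Q_r + Q_w)
= (36.7×21.3 + 8.39×29.3)/(36.7 + 8.39) = 1028/45.09 = 22.79 °C.

22.8 °C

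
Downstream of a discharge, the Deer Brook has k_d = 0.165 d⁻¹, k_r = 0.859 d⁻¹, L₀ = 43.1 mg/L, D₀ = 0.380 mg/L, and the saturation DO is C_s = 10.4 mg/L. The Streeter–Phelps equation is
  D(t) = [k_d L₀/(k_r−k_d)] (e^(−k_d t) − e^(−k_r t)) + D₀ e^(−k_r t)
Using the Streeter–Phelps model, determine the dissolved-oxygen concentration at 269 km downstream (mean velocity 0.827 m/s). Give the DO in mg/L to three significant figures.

Travel time t = x/v = 269 km / (0.827 m/s) = 269000 m / 0.827 m/s = 325300 s = 3.765 d.
k_d L₀/(k_r−k_d) = 0.165×43.1/(0.859−0.165) = 7.112/0.6940 = 10.25 mg/L.
e^(−k_d t) = e^(−0.165×3.765) = 0.5373; e^(−k_r t) = e^(−0.859×3.765) = 0.03940.
D = 10.25 × (0.5373 − 0.03940) + 0.380 × 0.03940 = 5.102 + 0.01497 = 5.117 mg/L.
DO = C_s − D = 10.4 − 5.117 = 5.283 mg/L.

DO ≈ 5.28 mg/L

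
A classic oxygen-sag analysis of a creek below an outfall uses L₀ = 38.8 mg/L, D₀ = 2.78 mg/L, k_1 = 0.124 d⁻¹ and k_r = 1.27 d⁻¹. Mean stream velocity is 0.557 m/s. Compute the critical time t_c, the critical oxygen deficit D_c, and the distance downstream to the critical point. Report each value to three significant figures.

t_c = [1/(k_r−k_1)] ln[(k_r/k_1)(1 − D₀(k_r−k_1)/(k_1 L₀))]
= [1/(1.27−0.124)] ln[(1.27/0.124)(1 − 2.78×1.146/(0.124×38.8))]
= (1/1.146) ln[10.24 × 0.3378] = 0.8726 × ln(3.460) = 0.8726 × 1.241 = 1.083 d.
L(t_c) = L₀ e^(−k_1 t_c) = 38.8 × 0.8743 = 33.92 mg/L, and at the critical point k_r D_c = k_1 L, so D_c = (0.124/1.27) × 33.92 = 3.312 mg/L.
x_c = v t_c = 0.557 m/s × 1.083 d × 86400 s/d = 52120 m ≈ 52.1 km.

t_c ≈ 1.08 d; D_c ≈ 3.31 mg/L; x_c ≈ 52.1 km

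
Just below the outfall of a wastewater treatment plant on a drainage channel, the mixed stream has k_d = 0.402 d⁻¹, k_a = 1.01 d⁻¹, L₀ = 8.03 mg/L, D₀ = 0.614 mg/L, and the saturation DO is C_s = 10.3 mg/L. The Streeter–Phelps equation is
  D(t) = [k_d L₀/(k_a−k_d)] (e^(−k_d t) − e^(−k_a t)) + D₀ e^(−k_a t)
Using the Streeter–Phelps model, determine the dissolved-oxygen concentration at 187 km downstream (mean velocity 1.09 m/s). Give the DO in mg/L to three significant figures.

DO ≈ 8.54 mg/L

Travel time t = x/v = 187 km / (1.09 m/s) = 187000 m / 1.09 m/s = 171600 s = 1.986 d.
k_d L₀/(k_a−k_d) = 0.402×8.03/(1.01−0.402) = 3.228/0.6080 = 5.309 mg/L.
e^(−k_d t) = e^(−0.402×1.986) = 0.4501; e^(−k_a t) = e^(−1.01×1.986) = 0.1346.
D = 5.309 × (0.4501 − 0.1346) + 0.614 × 0.1346 = 1.675 + 0.08264 = 1.758 mg/L.
DO = C_s − D = 10.3 − 1.758 = 8.542 mg/L.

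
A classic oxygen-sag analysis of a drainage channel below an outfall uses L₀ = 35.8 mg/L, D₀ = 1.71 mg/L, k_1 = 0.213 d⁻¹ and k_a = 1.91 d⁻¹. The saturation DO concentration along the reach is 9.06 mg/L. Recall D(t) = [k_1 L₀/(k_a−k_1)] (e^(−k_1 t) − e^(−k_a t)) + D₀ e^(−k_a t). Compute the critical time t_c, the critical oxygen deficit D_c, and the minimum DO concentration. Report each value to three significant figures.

At the critical point dD/dt = 0, so k_1 L₀ e^(−k_1 t) = k_a D. Substituting D(t) from the Streeter–Phelps equation and solving for t gives
t_c = ln[(k_a/k_1)(1 − D₀(k_a−k_1)/(k_1 L₀))] / (k_a−k_1).
Here k_a−k_1 = 1.697 d⁻¹ and 1 − D₀(k_a−k_1)/(k_1 L₀) = 1 − 1.71×1.697/(0.213×35.8) = 0.6194, so
t_c = ln(8.967 × 0.6194) / 1.697 = 1.715 / 1.697 = 1.010 d.
D_c = (k_1/k_a) L₀ e^(−k_1 t_c) = (0.213/1.91) × 35.8 × e^(−0.213×1.010) = 0.1115 × 35.8 × 0.8064 = 3.219 mg/L.
Minimum DO = C_s − D_c = 9.06 − 3.219 = 5.841 mg/L.

t_c ≈ 1.01 d; D_c ≈ 3.22 mg/L; min DO ≈ 5.84 mg/L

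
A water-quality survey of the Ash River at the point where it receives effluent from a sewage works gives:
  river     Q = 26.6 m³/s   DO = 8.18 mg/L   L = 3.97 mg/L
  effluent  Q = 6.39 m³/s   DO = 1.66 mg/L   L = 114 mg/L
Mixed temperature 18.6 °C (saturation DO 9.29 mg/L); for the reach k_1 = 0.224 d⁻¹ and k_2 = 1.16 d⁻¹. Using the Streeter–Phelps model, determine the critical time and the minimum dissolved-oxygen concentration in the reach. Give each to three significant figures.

Mixed DO = (26.6×8.18 + 6.39×1.66)/(26.6+6.39) = 228.2/32.99 = 6.917 mg/L.
Mixed L₀ = (26.6×3.97 + 6.39×114)/(32.99) = 834.1/32.99 = 25.28 mg/L.
Initial deficit D₀ = C_s − DO₀ = 9.29 − 6.917 = 2.373 mg/L.
t_c = (1/0.9360) ln[(1.16/0.224)(1 − 2.373×0.9360/(0.224×25.28))] = 1.068 × ln(3.148) = 1.225 d.
D_c = (0.224/1.16) × 25.28 × e^(−0.224×1.225) = 0.1931 × 25.28 × 0.7600 = 3.710 mg/L.
Minimum DO = 9.29 − 3.710 = 5.580 mg/L.

t_c ≈ 1.23 d; minimum DO ≈ 5.58 mg/L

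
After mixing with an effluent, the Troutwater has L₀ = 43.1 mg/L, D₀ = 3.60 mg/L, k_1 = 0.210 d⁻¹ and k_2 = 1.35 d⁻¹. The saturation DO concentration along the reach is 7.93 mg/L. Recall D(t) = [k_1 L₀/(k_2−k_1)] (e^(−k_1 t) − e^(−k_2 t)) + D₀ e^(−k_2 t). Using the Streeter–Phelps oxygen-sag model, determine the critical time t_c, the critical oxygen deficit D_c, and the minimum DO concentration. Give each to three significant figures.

t_c ≈ 1.10 d; D_c ≈ 5.32 mg/L; min DO ≈ 2.61 mg/L

With k_2/k_1 = 6.429 and 1 − D₀(k_2−k_1)/(k_1 L₀) = 0.5466,
t_c = ln(6.429 × 0.5466) / (1.35 − 0.210) = ln(3.514) / 1.140 = 1.257/1.140 = 1.102 d.
D_c = (k_1/k_2) L₀ e^(−k_1 t_c) = (0.210/1.35) × 43.1 × e^(−0.210×1.102) = 0.1556 × 43.1 × 0.7934 = 5.319 mg/L.
Minimum DO = C_s − D_c = 7.93 − 5.319 = 2.611 mg/L.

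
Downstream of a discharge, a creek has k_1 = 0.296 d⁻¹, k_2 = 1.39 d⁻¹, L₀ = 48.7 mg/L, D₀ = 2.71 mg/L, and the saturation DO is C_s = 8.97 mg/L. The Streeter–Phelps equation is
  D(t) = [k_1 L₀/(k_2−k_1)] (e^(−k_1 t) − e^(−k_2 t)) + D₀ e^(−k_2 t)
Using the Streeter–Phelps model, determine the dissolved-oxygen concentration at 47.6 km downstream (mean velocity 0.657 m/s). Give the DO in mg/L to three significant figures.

DO ≈ 1.95 mg/L

Travel time t = x/v = 47.6 km / (0.657 m/s) = 47600 m / 0.657 m/s = 72450 s = 0.8385 d.
k_1 L₀/(k_2−k_1) = 0.296×48.7/(1.39−0.296) = 14.42/1.094 = 13.18 mg/L.
e^(−k_1 t) = e^(−0.296×0.8385) = 0.7802; e^(−k_2 t) = e^(−1.39×0.8385) = 0.3117.
D = 13.18 × (0.7802 − 0.3117) + 2.71 × 0.3117 = 6.173 + 0.8448 = 7.017 mg/L.
DO = C_s − D = 8.97 − 7.017 = 1.953 mg/L.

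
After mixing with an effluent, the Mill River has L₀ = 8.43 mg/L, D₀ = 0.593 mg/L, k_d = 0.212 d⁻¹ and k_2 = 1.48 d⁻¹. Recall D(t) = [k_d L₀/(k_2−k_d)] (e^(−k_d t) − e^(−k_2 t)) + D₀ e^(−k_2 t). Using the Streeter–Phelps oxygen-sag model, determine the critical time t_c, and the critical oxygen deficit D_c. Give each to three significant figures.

With k_2/k_d = 6.981 and 1 − D₀(k_2−k_d)/(k_d L₀) = 0.5793,
t_c = ln(6.981 × 0.5793) / (1.48 − 0.212) = ln(4.044) / 1.268 = 1.397/1.268 = 1.102 d.
D_c = (k_d/k_2) L₀ e^(−k_d t_c) = (0.212/1.48) × 8.43 × e^(−0.212×1.102) = 0.1432 × 8.43 × 0.7917 = 0.9560 mg/L.

t_c ≈ 1.10 d; D_c ≈ 0.956 mg/L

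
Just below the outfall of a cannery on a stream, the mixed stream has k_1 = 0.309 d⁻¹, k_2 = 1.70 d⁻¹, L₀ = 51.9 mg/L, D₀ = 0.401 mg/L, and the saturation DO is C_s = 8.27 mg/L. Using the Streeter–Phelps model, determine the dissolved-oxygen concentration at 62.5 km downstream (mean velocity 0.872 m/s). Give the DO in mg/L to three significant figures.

DO ≈ 2.06 mg/L

Travel time t = x/v = 62.5 km / (0.872 m/s) = 62500 m / 0.872 m/s = 71670 s = 0.8296 d.
k_1 L₀/(k_2−k_1) = 0.309×51.9/(1.70−0.309) = 16.04/1.391 = 11.53 mg/L.
e^(−k_1 t) = e^(−0.309×0.8296) = 0.7739; e^(−k_2 t) = e^(−1.70×0.8296) = 0.2441.
D = 11.53 × (0.7739 − 0.2441) + 0.401 × 0.2441 = 6.108 + 0.09788 = 6.206 mg/L.
DO = C_s − D = 8.27 − 6.206 = 2.064 mg/L.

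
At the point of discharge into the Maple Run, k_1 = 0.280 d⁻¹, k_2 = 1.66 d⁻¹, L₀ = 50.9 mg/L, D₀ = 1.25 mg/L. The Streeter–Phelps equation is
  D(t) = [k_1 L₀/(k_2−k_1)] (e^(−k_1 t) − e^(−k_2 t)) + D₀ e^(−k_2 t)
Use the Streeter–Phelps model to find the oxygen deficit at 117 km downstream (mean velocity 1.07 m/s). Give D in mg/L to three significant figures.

Travel time t = x/v = 117 km / (1.07 m/s) = 117000 m / 1.07 m/s = 109300 s = 1.266 d.
k_1 L₀/(k_2−k_1) = 0.280×50.9/(1.66−0.280) = 14.25/1.380 = 10.33 mg/L.
e^(−k_1 t) = e^(−0.280×1.266) = 0.7016; e^(−k_2 t) = e^(−1.66×1.266) = 0.1224.
D = 10.33 × (0.7016 − 0.1224) + 1.25 × 0.1224 = 5.982 + 0.1529 = 6.135 mg/L.

D ≈ 6.14 mg/L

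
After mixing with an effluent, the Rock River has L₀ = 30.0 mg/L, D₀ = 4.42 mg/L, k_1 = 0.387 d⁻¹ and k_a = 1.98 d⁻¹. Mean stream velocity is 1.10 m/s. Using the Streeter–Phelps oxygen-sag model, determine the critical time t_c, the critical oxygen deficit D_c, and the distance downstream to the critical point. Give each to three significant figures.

t_c ≈ 0.439 d; D_c ≈ 4.95 mg/L; x_c ≈ 41.8 km

t_c = [1/(k_a−k_1)] ln[(k_a/k_1)(1 − D₀(k_a−k_1)/(k_1 L₀))]
= [1/(1.98−0.387)] ln[(1.98/0.387)(1 − 4.42×1.593/(0.387×30.0))]
= (1/1.593) ln[5.116 × 0.3935] = 0.6277 × ln(2.013) = 0.6277 × 0.6998 = 0.4393 d.
L(t_c) = L₀ e^(−k_1 t_c) = 30.0 × 0.8436 = 25.31 mg/L, and at the critical point k_a D_c = k_1 L, so D_c = (0.387/1.98) × 25.31 = 4.947 mg/L.
x_c = v t_c = 1.10 m/s × 0.4393 d × 86400 s/d = 41750 m ≈ 41.8 km.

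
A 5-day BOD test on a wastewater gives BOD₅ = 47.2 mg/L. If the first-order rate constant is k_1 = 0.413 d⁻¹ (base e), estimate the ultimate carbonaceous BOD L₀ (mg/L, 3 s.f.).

L₀ ≈ 54.1 mg/L

BOD₅ = L₀(1 − e^(−5k_1)) ⇒ L₀ = BOD₅ / (1 − e^(−5×0.413))
= 47.2 / (1 − 0.1268) = 47.2 / 0.8732 = 54.06 mg/L.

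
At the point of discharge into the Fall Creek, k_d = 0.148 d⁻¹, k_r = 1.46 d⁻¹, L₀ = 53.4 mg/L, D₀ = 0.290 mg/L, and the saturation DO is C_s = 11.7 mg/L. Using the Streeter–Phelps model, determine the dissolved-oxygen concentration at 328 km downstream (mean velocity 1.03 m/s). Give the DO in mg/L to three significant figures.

Travel time t = x/v = 328 km / (1.03 m/s) = 328000 m / 1.03 m/s = 318400 s = 3.686 d.
k_d L₀/(k_r−k_d) = 0.148×53.4/(1.46−0.148) = 7.903/1.312 = 6.024 mg/L.
e^(−k_d t) = e^(−0.148×3.686) = 0.5796; e^(−k_r t) = e^(−1.46×3.686) = 0.004602.
D = 6.024 × (0.5796 − 0.004602) + 0.290 × 0.004602 = 3.463 + 0.001335 = 3.465 mg/L.
DO = C_s − D = 11.7 − 3.465 = 8.235 mg/L.

DO ≈ 8.24 mg/L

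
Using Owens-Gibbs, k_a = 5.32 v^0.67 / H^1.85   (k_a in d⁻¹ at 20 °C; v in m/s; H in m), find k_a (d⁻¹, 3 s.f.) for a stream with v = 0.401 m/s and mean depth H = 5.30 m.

k_a ≈ 0.132 d⁻¹

k_a = 5.32 × 0.401^0.67 / 5.30^1.85 = 5.32 × 0.5421 / 21.87 = 0.1319 d⁻¹.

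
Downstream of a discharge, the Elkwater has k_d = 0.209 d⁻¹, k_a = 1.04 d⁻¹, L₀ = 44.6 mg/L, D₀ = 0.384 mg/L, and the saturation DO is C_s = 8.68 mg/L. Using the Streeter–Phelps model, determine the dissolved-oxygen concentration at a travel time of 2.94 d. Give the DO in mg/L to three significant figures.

DO ≈ 3.12 mg/L

k_d L₀/(k_a−k_d) = 0.209×44.6/(1.04−0.209) = 9.321/0.8310 = 11.22 mg/L.
e^(−k_d t) = e^(−0.209×2.940) = 0.5409; e^(−k_a t) = e^(−1.04×2.940) = 0.04700.
D = 11.22 × (0.5409 − 0.04700) + 0.384 × 0.04700 = 5.540 + 0.01805 = 5.559 mg/L.
DO = C_s − D = 8.68 − 5.559 = 3.121 mg/L.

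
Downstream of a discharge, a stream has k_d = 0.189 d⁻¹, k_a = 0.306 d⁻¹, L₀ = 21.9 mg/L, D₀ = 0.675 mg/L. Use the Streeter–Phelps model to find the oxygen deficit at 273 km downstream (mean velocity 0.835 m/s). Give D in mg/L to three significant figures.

D ≈ 6.40 mg/L

Travel time t = x/v = 273 km / (0.835 m/s) = 273000 m / 0.835 m/s = 326900 s = 3.784 d.
k_d L₀/(k_a−k_d) = 0.189×21.9/(0.306−0.189) = 4.139/0.1170 = 35.38 mg/L.
e^(−k_d t) = e^(−0.189×3.784) = 0.4891; e^(−k_a t) = e^(−0.306×3.784) = 0.3141.
D = 35.38 × (0.4891 − 0.3141) + 0.675 × 0.3141 = 6.190 + 0.2120 = 6.402 mg/L.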